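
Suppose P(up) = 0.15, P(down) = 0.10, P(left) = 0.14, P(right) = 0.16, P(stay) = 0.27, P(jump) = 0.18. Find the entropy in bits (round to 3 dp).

2.518 bits

H = −Σ pᵢ log₂ pᵢ.
−0.15·log₂(0.15) = 0.4105
−0.10·log₂(0.10) = 0.3322
−0.14·log₂(0.14) = 0.3971
−0.16·log₂(0.16) = 0.4230
−0.27·log₂(0.27) = 0.5100
−0.18·log₂(0.18) = 0.4453
Sum ≈ 2.5182 → 2.518 bits.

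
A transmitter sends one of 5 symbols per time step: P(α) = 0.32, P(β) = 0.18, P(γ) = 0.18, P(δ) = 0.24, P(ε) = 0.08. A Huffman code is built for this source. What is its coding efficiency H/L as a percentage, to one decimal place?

Entropy H = −Σ p log₂ p ≈ 2.2023 bits.
Huffman merges: 2/25+9/50→13/50; 9/50+6/25→21/50; 13/50+8/25→29/50; 21/50+29/50→1. L = 113/50 ≈ 2.2600.
Efficiency = H/L = 2.2023/2.2600 = 97.4%.

97.4%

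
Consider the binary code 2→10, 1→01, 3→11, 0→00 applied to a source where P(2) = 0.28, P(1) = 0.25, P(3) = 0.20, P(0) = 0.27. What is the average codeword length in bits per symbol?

L̄ = Σ pᵢ·ℓᵢ = 0.28·2 + 0.25·2 + 0.20·2 + 0.27·2 = 2 bits/symbol.

2 bits/symbol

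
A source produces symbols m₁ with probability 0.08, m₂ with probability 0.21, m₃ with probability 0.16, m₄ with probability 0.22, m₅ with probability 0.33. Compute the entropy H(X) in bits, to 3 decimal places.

H = −Σ pᵢ log₂ pᵢ.
−0.08·log₂(0.08) = 0.2915
−0.21·log₂(0.21) = 0.4728
−0.16·log₂(0.16) = 0.4230
−0.22·log₂(0.22) = 0.4806
−0.33·log₂(0.33) = 0.5278
Sum ≈ 2.1957 → 2.196 bits.

2.196 bits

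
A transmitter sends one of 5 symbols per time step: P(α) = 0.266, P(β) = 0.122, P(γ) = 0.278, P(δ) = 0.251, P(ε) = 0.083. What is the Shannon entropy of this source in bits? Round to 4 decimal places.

H = −Σ pᵢ log₂ pᵢ.
−0.266·log₂(0.266) = 0.5082
−0.122·log₂(0.122) = 0.3703
−0.278·log₂(0.278) = 0.5134
−0.251·log₂(0.251) = 0.5006
−0.083·log₂(0.083) = 0.2980
Sum ≈ 2.1905 → 2.1905 bits.

2.1905 bits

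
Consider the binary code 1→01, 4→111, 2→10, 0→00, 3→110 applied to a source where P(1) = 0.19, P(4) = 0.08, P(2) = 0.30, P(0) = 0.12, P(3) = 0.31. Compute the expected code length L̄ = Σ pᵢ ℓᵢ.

2.39 bits/symbol

L̄ = Σ pᵢ·ℓᵢ = 0.19·2 + 0.08·3 + 0.30·2 + 0.12·2 + 0.31·3 = 2.39 bits/symbol.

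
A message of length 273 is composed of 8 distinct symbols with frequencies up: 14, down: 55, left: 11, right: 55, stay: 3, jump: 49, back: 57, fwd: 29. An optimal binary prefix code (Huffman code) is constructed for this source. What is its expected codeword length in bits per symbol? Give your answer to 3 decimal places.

Probabilities are the counts divided by 273.
Repeatedly combine the two least-probable nodes; the expected code length is the sum of the merged weights.
merge 1/91 + 11/273 → 2/39
merge 2/39 + 2/39 → 4/39
merge 4/39 + 29/273 → 19/91
merge 7/39 + 55/273 → 8/21
merge 55/273 + 19/91 → 16/39
merge 19/91 + 8/21 → 23/39
merge 16/39 + 23/39 → 1
L = 2/39 + 4/39 + 19/91 + 8/21 + 16/39 + 23/39 + 1 = 107/39 ≈ 2.744 bits/symbol.

2.744 bits/symbol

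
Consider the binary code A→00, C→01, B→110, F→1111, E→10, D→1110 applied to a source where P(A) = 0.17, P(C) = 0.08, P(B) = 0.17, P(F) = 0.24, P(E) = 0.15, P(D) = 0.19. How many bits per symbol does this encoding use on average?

L̄ = Σ pᵢ·ℓᵢ = 0.17·2 + 0.08·2 + 0.17·3 + 0.24·4 + 0.15·2 + 0.19·4 = 3.03 bits/symbol.

3.03 bits/symbol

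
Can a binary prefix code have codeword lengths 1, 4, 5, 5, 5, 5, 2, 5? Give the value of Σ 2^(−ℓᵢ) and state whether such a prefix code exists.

With common denominator 2^5 = 32: Σ 2^(−ℓᵢ) = 16/32 + 2/32 + 1/32 + 1/32 + 1/32 + 1/32 + 8/32 + 1/32 = 31/32 = 0.96875.
Kraft's inequality requires Σ ≤ 1; here Σ = 0.96875 ≤ 1, so such a prefix code exists.

0.96875; yes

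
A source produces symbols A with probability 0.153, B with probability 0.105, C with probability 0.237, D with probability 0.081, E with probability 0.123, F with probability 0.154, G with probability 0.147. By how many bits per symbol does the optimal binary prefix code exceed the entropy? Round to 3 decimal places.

Entropy H = −Σ p log₂ p ≈ 2.7359 bits.
Huffman merges: 81/1000+21/200→93/500; 123/1000+147/1000→27/100; 153/1000+77/500→307/1000; 93/500+237/1000→423/1000; 27/100+307/1000→577/1000; 423/1000+577/1000→1. L = 2763/1000 ≈ 2.7630.
L − H = 2.7630 − 2.7359 = 0.027 bits.

0.027 bits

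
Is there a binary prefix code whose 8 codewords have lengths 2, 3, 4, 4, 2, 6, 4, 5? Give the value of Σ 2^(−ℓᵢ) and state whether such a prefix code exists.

0.859375; yes

With common denominator 2^6 = 64: Σ 2^(−ℓᵢ) = 16/64 + 8/64 + 4/64 + 4/64 + 16/64 + 1/64 + 4/64 + 2/64 = 55/64 = 0.859375.
Kraft's inequality requires Σ ≤ 1; here Σ = 0.859375 ≤ 1, so such a prefix code exists.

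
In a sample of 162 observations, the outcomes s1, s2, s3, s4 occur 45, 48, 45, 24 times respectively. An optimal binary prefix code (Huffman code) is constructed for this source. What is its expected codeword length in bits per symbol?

Probabilities are the counts divided by 162.
Repeatedly combine the two least-probable nodes; the expected code length is the sum of the merged weights.
merge 4/27 + 5/18 → 23/54
merge 5/18 + 8/27 → 31/54
merge 23/54 + 31/54 → 1
L = 23/54 + 31/54 + 1 = 2 bits/symbol.

2 bits/symbol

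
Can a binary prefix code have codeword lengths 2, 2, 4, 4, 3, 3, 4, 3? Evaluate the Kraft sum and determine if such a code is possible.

1.0625; no

With common denominator 2^4 = 16: Σ 2^(−ℓᵢ) = 4/16 + 4/16 + 1/16 + 1/16 + 2/16 + 2/16 + 1/16 + 2/16 = 17/16 = 1.0625.
Kraft's inequality requires Σ ≤ 1; here Σ = 1.0625 > 1, so no such prefix code exists.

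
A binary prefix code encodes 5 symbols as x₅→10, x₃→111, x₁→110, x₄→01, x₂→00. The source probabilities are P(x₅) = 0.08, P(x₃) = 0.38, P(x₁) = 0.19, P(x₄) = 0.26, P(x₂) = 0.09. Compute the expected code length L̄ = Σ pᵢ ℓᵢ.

2.57 bits/symbol

L̄ = Σ pᵢ·ℓᵢ = 0.08·2 + 0.38·3 + 0.19·3 + 0.26·2 + 0.09·2 = 2.57 bits/symbol.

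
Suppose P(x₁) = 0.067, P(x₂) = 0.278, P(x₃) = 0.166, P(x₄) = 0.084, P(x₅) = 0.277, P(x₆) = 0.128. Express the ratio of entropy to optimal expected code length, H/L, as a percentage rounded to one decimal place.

Entropy H = −Σ p log₂ p ≈ 2.3976 bits.
Huffman merges: 67/1000+21/250→151/1000; 16/125+151/1000→279/1000; 83/500+277/1000→443/1000; 139/500+279/1000→557/1000; 443/1000+557/1000→1. L = 243/100 ≈ 2.4300.
Efficiency = H/L = 2.3976/2.4300 = 98.7%.

98.7%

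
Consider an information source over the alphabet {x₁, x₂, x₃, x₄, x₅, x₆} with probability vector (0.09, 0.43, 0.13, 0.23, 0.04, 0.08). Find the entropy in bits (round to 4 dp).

H = −Σ pᵢ log₂ pᵢ.
−0.09·log₂(0.09) = 0.3127
−0.43·log₂(0.43) = 0.5236
−0.13·log₂(0.13) = 0.3826
−0.23·log₂(0.23) = 0.4877
−0.04·log₂(0.04) = 0.1858
−0.08·log₂(0.08) = 0.2915
Sum ≈ 2.1838 → 2.1838 bits.

2.1838 bits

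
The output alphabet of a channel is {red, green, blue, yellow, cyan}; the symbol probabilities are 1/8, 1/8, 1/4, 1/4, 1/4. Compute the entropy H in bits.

2.25 bits

Each probability is a power of 1/2, so log₂(1/p) is an integer.
H = Σ p·log₂(1/p) = 1/8·3 + 1/8·3 + 1/4·2 + 1/4·2 + 1/4·2 = 2.25 bits.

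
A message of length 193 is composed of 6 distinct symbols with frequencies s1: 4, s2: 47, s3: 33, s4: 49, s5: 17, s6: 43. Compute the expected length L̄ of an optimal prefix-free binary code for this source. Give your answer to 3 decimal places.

Probabilities are the counts divided by 193.
Repeatedly combine the two least-probable nodes; the expected code length is the sum of the merged weights.
merge 4/193 + 17/193 → 21/193
merge 21/193 + 33/193 → 54/193
merge 43/193 + 47/193 → 90/193
merge 49/193 + 54/193 → 103/193
merge 90/193 + 103/193 → 1
L = 21/193 + 54/193 + 90/193 + 103/193 + 1 = 461/193 ≈ 2.389 bits/symbol.

2.389 bits/symbol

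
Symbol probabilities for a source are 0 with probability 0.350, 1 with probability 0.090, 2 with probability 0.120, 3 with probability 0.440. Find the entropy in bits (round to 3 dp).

1.731 bits

H = −Σ pᵢ log₂ pᵢ.
−0.350·log₂(0.350) = 0.5301
−0.090·log₂(0.090) = 0.3127
−0.120·log₂(0.120) = 0.3671
−0.440·log₂(0.440) = 0.5211
Sum ≈ 1.7310 → 1.731 bits.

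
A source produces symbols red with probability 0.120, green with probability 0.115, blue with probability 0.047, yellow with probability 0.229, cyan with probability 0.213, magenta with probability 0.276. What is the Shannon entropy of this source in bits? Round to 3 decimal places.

2.408 bits

H = −Σ pᵢ log₂ pᵢ.
−0.120·log₂(0.120) = 0.3671
−0.115·log₂(0.115) = 0.3588
−0.047·log₂(0.047) = 0.2073
−0.229·log₂(0.229) = 0.4870
−0.213·log₂(0.213) = 0.4752
−0.276·log₂(0.276) = 0.5126
Sum ≈ 2.4080 → 2.408 bits.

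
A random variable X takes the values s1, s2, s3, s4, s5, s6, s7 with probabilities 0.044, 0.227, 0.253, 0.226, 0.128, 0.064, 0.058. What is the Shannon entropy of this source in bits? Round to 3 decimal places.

2.542 bits

H = −Σ pᵢ log₂ pᵢ.
−0.044·log₂(0.044) = 0.1983
−0.227·log₂(0.227) = 0.4856
−0.253·log₂(0.253) = 0.5016
−0.226·log₂(0.226) = 0.4849
−0.128·log₂(0.128) = 0.3796
−0.064·log₂(0.064) = 0.2538
−0.058·log₂(0.058) = 0.2383
Sum ≈ 2.5421 → 2.542 bits.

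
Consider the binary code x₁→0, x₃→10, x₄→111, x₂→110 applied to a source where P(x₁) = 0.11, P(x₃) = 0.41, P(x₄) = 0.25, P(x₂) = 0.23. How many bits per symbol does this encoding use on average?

2.37 bits/symbol

L̄ = Σ pᵢ·ℓᵢ = 0.11·1 + 0.41·2 + 0.25·3 + 0.23·3 = 2.37 bits/symbol.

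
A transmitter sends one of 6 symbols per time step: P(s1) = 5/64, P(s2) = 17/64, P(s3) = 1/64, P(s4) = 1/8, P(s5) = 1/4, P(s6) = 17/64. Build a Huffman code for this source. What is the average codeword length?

2.3125 bits/symbol

Repeatedly combine the two least-probable nodes; the expected code length is the sum of the merged weights.
merge 1/64 + 5/64 → 3/32
merge 3/32 + 1/8 → 7/32
merge 7/32 + 1/4 → 15/32
merge 17/64 + 17/64 → 17/32
merge 15/32 + 17/32 → 1
L = 3/32 + 7/32 + 15/32 + 17/32 + 1 = 37/16 = 2.3125 bits/symbol.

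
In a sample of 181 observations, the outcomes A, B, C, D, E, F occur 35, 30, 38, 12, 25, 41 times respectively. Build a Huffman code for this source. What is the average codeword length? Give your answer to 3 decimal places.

Probabilities are the counts divided by 181.
Repeatedly combine the two least-probable nodes; the expected code length is the sum of the merged weights.
merge 12/181 + 25/181 → 37/181
merge 30/181 + 35/181 → 65/181
merge 37/181 + 38/181 → 75/181
merge 41/181 + 65/181 → 106/181
merge 75/181 + 106/181 → 1
L = 37/181 + 65/181 + 75/181 + 106/181 + 1 = 464/181 ≈ 2.564 bits/symbol.

2.564 bits/symbol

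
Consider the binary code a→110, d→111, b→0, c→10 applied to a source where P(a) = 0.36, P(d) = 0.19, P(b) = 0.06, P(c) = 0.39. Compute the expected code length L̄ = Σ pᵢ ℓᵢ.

2.49 bits/symbol

L̄ = Σ pᵢ·ℓᵢ = 0.36·3 + 0.19·3 + 0.06·1 + 0.39·2 = 2.49 bits/symbol.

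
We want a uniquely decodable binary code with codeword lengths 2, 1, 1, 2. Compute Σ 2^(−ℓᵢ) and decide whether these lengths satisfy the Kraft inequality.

1.5; no

With common denominator 2^2 = 4: Σ 2^(−ℓᵢ) = 1/4 + 2/4 + 2/4 + 1/4 = 6/4 = 1.5.
Kraft's inequality requires Σ ≤ 1; here Σ = 1.5 > 1, so no such prefix code exists.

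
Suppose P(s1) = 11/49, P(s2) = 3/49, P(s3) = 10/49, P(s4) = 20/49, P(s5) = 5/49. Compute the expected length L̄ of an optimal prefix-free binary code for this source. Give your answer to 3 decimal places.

2.122 bits/symbol

Repeatedly combine the two least-probable nodes; the expected code length is the sum of the merged weights.
merge 3/49 + 5/49 → 8/49
merge 8/49 + 10/49 → 18/49
merge 11/49 + 18/49 → 29/49
merge 20/49 + 29/49 → 1
L = 8/49 + 18/49 + 29/49 + 1 = 104/49 ≈ 2.122 bits/symbol.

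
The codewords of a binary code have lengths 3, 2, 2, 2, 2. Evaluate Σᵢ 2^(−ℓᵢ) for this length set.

With common denominator 2^3 = 8: Σ 2^(−ℓᵢ) = 1/8 + 2/8 + 2/8 + 2/8 + 2/8 = 9/8 = 1.125.

1.125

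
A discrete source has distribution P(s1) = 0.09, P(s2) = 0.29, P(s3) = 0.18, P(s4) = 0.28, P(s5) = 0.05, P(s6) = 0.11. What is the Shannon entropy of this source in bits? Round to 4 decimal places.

H = −Σ pᵢ log₂ pᵢ.
−0.09·log₂(0.09) = 0.3127
−0.29·log₂(0.29) = 0.5179
−0.18·log₂(0.18) = 0.4453
−0.28·log₂(0.28) = 0.5142
−0.05·log₂(0.05) = 0.2161
−0.11·log₂(0.11) = 0.3503
Sum ≈ 2.3565 → 2.3565 bits.

2.3565 bits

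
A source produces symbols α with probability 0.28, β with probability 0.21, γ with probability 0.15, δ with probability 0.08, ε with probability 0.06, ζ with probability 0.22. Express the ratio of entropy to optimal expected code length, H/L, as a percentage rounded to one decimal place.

Entropy H = −Σ p log₂ p ≈ 2.4132 bits.
Huffman merges: 3/50+2/25→7/50; 7/50+3/20→29/100; 21/100+11/50→43/100; 7/25+29/100→57/100; 43/100+57/100→1. L = 243/100 ≈ 2.4300.
Efficiency = H/L = 2.4132/2.4300 = 99.3%.

99.3%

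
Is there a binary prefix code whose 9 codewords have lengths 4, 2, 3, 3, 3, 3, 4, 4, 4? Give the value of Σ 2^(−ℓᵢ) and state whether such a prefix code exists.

With common denominator 2^4 = 16: Σ 2^(−ℓᵢ) = 1/16 + 4/16 + 2/16 + 2/16 + 2/16 + 2/16 + 1/16 + 1/16 + 1/16 = 16/16 = 1.
Kraft's inequality requires Σ ≤ 1; here Σ = 1 ≤ 1, so such a prefix code exists.

1; yes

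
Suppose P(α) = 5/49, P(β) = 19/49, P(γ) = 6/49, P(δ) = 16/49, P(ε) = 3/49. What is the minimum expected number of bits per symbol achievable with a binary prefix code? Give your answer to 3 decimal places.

Repeatedly combine the two least-probable nodes; the expected code length is the sum of the merged weights.
merge 3/49 + 5/49 → 8/49
merge 6/49 + 8/49 → 2/7
merge 2/7 + 16/49 → 30/49
merge 19/49 + 30/49 → 1
L = 8/49 + 2/7 + 30/49 + 1 = 101/49 ≈ 2.061 bits/symbol.

2.061 bits/symbol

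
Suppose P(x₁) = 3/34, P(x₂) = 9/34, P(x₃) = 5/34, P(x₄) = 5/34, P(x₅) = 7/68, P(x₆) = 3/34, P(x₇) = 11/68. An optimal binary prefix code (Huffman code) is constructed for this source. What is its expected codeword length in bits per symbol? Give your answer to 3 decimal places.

2.735 bits/symbol

Repeatedly combine the two least-probable nodes; the expected code length is the sum of the merged weights.
merge 3/34 + 3/34 → 3/17
merge 7/68 + 5/34 → 1/4
merge 5/34 + 11/68 → 21/68
merge 3/17 + 1/4 → 29/68
merge 9/34 + 21/68 → 39/68
merge 29/68 + 39/68 → 1
L = 3/17 + 1/4 + 21/68 + 29/68 + 39/68 + 1 = 93/34 ≈ 2.735 bits/symbol.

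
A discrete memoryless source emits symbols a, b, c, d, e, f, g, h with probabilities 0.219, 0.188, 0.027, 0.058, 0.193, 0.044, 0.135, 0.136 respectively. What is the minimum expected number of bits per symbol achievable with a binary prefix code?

2.788 bits/symbol

Repeatedly combine the two least-probable nodes; the expected code length is the sum of the merged weights.
merge 27/1000 + 11/250 → 71/1000
merge 29/500 + 71/1000 → 129/1000
merge 129/1000 + 27/200 → 33/125
merge 17/125 + 47/250 → 81/250
merge 193/1000 + 219/1000 → 103/250
merge 33/125 + 81/250 → 147/250
merge 103/250 + 147/250 → 1
L = 71/1000 + 129/1000 + 33/125 + 81/250 + 103/250 + 147/250 + 1 = 697/250 = 2.788 bits/symbol.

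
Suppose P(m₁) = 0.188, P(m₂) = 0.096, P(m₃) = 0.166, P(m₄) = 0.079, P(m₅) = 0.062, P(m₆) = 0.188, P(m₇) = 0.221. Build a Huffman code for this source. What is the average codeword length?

2.732 bits/symbol

Repeatedly combine the two least-probable nodes; the expected code length is the sum of the merged weights.
merge 31/500 + 79/1000 → 141/1000
merge 12/125 + 141/1000 → 237/1000
merge 83/500 + 47/250 → 177/500
merge 47/250 + 221/1000 → 409/1000
merge 237/1000 + 177/500 → 591/1000
merge 409/1000 + 591/1000 → 1
L = 141/1000 + 237/1000 + 177/500 + 409/1000 + 591/1000 + 1 = 683/250 = 2.732 bits/symbol.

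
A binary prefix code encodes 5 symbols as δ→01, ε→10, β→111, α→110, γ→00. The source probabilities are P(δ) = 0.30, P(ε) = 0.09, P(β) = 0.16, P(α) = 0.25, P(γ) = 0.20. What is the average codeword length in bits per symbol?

2.41 bits/symbol

L̄ = Σ pᵢ·ℓᵢ = 0.30·2 + 0.09·2 + 0.16·3 + 0.25·3 + 0.20·2 = 2.41 bits/symbol.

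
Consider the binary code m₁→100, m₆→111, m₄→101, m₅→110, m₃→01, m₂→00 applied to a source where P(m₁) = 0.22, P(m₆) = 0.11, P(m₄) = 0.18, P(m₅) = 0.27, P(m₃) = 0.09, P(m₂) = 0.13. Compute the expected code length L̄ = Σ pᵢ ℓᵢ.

2.78 bits/symbol

L̄ = Σ pᵢ·ℓᵢ = 0.22·3 + 0.11·3 + 0.18·3 + 0.27·3 + 0.09·2 + 0.13·2 = 2.78 bits/symbol.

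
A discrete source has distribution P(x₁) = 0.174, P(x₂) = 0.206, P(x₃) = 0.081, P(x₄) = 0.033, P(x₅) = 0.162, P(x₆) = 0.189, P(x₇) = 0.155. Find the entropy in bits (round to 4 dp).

2.6612 bits

H = −Σ pᵢ log₂ pᵢ.
−0.174·log₂(0.174) = 0.4390
−0.206·log₂(0.206) = 0.4695
−0.081·log₂(0.081) = 0.2937
−0.033·log₂(0.033) = 0.1624
−0.162·log₂(0.162) = 0.4254
−0.189·log₂(0.189) = 0.4543
−0.155·log₂(0.155) = 0.4169
Sum ≈ 2.6612 → 2.6612 bits.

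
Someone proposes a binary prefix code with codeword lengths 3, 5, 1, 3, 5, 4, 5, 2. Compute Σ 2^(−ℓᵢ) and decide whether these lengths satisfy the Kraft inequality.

With common denominator 2^5 = 32: Σ 2^(−ℓᵢ) = 4/32 + 1/32 + 16/32 + 4/32 + 1/32 + 2/32 + 1/32 + 8/32 = 37/32 = 1.15625.
Kraft's inequality requires Σ ≤ 1; here Σ = 1.15625 > 1, so no such prefix code exists.

1.15625; no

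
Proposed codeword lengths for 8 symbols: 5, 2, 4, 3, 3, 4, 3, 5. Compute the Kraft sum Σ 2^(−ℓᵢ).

With common denominator 2^5 = 32: Σ 2^(−ℓᵢ) = 1/32 + 8/32 + 2/32 + 4/32 + 4/32 + 2/32 + 4/32 + 1/32 = 26/32 = 0.8125.

0.8125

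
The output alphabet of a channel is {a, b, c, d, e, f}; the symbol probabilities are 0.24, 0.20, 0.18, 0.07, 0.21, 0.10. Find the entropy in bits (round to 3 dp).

2.477 bits

H = −Σ pᵢ log₂ pᵢ.
−0.24·log₂(0.24) = 0.4941
−0.20·log₂(0.20) = 0.4644
−0.18·log₂(0.18) = 0.4453
−0.07·log₂(0.07) = 0.2686
−0.21·log₂(0.21) = 0.4728
−0.10·log₂(0.10) = 0.3322
Sum ≈ 2.4774 → 2.477 bits.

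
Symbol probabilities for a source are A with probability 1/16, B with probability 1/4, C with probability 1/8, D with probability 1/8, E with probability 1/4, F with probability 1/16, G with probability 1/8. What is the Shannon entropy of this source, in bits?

2.625 bits

Each probability is a power of 1/2, so log₂(1/p) is an integer.
H = Σ p·log₂(1/p) = 1/16·4 + 1/4·2 + 1/8·3 + 1/8·3 + 1/4·2 + 1/16·4 + 1/8·3 = 2.625 bits.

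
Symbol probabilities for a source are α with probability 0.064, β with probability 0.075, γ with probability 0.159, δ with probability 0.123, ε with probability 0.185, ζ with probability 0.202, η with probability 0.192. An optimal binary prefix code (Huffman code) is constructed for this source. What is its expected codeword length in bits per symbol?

Repeatedly combine the two least-probable nodes; the expected code length is the sum of the merged weights.
merge 8/125 + 3/40 → 139/1000
merge 123/1000 + 139/1000 → 131/500
merge 159/1000 + 37/200 → 43/125
merge 24/125 + 101/500 → 197/500
merge 131/500 + 43/125 → 303/500
merge 197/500 + 303/500 → 1
L = 139/1000 + 131/500 + 43/125 + 197/500 + 303/500 + 1 = 549/200 = 2.745 bits/symbol.

2.745 bits/symbol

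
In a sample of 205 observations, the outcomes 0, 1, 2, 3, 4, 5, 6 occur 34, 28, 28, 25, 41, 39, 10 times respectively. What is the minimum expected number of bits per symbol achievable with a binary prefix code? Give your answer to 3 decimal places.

2.780 bits/symbol

Probabilities are the counts divided by 205.
Repeatedly combine the two least-probable nodes; the expected code length is the sum of the merged weights.
merge 2/41 + 5/41 → 7/41
merge 28/205 + 28/205 → 56/205
merge 34/205 + 7/41 → 69/205
merge 39/205 + 1/5 → 16/41
merge 56/205 + 69/205 → 25/41
merge 16/41 + 25/41 → 1
L = 7/41 + 56/205 + 69/205 + 16/41 + 25/41 + 1 = 114/41 ≈ 2.780 bits/symbol.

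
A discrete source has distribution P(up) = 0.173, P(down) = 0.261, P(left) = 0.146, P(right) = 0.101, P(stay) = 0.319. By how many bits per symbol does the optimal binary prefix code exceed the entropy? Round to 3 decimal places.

0.038 bits

Entropy H = −Σ p log₂ p ≈ 2.2089 bits.
Huffman merges: 101/1000+73/500→247/1000; 173/1000+247/1000→21/50; 261/1000+319/1000→29/50; 21/50+29/50→1. L = 2247/1000 ≈ 2.2470.
L − H = 2.2470 − 2.2089 = 0.038 bits.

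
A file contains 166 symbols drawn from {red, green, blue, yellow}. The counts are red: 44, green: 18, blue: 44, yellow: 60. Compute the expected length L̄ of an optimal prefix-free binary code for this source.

Probabilities are the counts divided by 166.
Repeatedly combine the two least-probable nodes; the expected code length is the sum of the merged weights.
merge 9/83 + 22/83 → 31/83
merge 22/83 + 30/83 → 52/83
merge 31/83 + 52/83 → 1
L = 31/83 + 52/83 + 1 = 2 bits/symbol.

2 bits/symbol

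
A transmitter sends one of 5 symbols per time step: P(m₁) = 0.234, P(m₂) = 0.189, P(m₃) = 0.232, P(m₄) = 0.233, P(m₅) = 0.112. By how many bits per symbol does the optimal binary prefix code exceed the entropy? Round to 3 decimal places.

Entropy H = −Σ p log₂ p ≈ 2.2770 bits.
Huffman merges: 14/125+189/1000→301/1000; 29/125+233/1000→93/200; 117/500+301/1000→107/200; 93/200+107/200→1. L = 2301/1000 ≈ 2.3010.
L − H = 2.3010 − 2.2770 = 0.024 bits.

0.024 bits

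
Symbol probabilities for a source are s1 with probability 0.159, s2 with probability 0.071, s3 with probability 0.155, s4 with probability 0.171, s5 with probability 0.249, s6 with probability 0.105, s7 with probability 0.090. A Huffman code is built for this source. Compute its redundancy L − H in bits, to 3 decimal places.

0.042 bits

Entropy H = −Σ p log₂ p ≈ 2.6988 bits.
Huffman merges: 71/1000+9/100→161/1000; 21/200+31/200→13/50; 159/1000+161/1000→8/25; 171/1000+249/1000→21/50; 13/50+8/25→29/50; 21/50+29/50→1. L = 2741/1000 ≈ 2.7410.
L − H = 2.7410 − 2.6988 = 0.042 bits.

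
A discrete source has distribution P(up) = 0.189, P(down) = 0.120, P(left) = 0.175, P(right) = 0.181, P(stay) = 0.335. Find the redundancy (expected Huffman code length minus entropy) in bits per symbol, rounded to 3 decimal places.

0.059 bits

Entropy H = −Σ p log₂ p ≈ 2.2363 bits.
Huffman merges: 3/25+7/40→59/200; 181/1000+189/1000→37/100; 59/200+67/200→63/100; 37/100+63/100→1. L = 459/200 ≈ 2.2950.
L − H = 2.2950 − 2.2363 = 0.059 bits.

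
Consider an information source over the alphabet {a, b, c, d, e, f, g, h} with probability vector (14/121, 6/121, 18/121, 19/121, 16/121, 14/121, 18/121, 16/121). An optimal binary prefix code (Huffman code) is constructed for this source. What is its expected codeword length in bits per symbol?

3 bits/symbol

Repeatedly combine the two least-probable nodes; the expected code length is the sum of the merged weights.
merge 6/121 + 14/121 → 20/121
merge 14/121 + 16/121 → 30/121
merge 16/121 + 18/121 → 34/121
merge 18/121 + 19/121 → 37/121
merge 20/121 + 30/121 → 50/121
merge 34/121 + 37/121 → 71/121
merge 50/121 + 71/121 → 1
L = 20/121 + 30/121 + 34/121 + 37/121 + 50/121 + 71/121 + 1 = 3 bits/symbol.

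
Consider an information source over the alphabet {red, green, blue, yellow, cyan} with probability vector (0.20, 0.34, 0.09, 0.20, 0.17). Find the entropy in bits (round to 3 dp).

H = −Σ pᵢ log₂ pᵢ.
−0.20·log₂(0.20) = 0.4644
−0.34·log₂(0.34) = 0.5292
−0.09·log₂(0.09) = 0.3127
−0.20·log₂(0.20) = 0.4644
−0.17·log₂(0.17) = 0.4346
Sum ≈ 2.2052 → 2.205 bits.

2.205 bits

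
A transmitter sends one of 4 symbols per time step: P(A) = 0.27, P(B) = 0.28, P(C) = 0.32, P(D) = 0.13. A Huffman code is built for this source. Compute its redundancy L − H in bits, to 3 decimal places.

Entropy H = −Σ p log₂ p ≈ 1.9329 bits.
Huffman merges: 13/100+27/100→2/5; 7/25+8/25→3/5; 2/5+3/5→1. L = 2 ≈ 2.0000.
L − H = 2.0000 − 1.9329 = 0.067 bits.

0.067 bits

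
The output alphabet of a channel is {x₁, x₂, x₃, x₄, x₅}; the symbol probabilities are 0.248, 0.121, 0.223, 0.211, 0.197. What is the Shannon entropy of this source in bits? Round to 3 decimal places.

2.286 bits

H = −Σ pᵢ log₂ pᵢ.
−0.248·log₂(0.248) = 0.4989
−0.121·log₂(0.121) = 0.3687
−0.223·log₂(0.223) = 0.4828
−0.211·log₂(0.211) = 0.4736
−0.197·log₂(0.197) = 0.4617
Sum ≈ 2.2857 → 2.286 bits.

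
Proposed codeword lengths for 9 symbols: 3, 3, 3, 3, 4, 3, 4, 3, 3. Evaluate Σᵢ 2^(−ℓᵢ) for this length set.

With common denominator 2^4 = 16: Σ 2^(−ℓᵢ) = 2/16 + 2/16 + 2/16 + 2/16 + 1/16 + 2/16 + 1/16 + 2/16 + 2/16 = 16/16 = 1.

1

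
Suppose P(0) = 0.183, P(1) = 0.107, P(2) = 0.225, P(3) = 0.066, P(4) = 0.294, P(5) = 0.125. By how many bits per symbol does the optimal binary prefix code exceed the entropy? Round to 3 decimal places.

Entropy H = −Σ p log₂ p ≈ 2.4306 bits.
Huffman merges: 33/500+107/1000→173/1000; 1/8+173/1000→149/500; 183/1000+9/40→51/125; 147/500+149/500→74/125; 51/125+74/125→1. L = 2471/1000 ≈ 2.4710.
L − H = 2.4710 − 2.4306 = 0.040 bits.

0.040 bits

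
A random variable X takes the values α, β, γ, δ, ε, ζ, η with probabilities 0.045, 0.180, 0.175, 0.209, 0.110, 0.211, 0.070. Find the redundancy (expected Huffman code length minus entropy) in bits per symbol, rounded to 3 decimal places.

0.044 bits

Entropy H = −Σ p log₂ p ≈ 2.6512 bits.
Huffman merges: 9/200+7/100→23/200; 11/100+23/200→9/40; 7/40+9/50→71/200; 209/1000+211/1000→21/50; 9/40+71/200→29/50; 21/50+29/50→1. L = 539/200 ≈ 2.6950.
L − H = 2.6950 − 2.6512 = 0.044 bits.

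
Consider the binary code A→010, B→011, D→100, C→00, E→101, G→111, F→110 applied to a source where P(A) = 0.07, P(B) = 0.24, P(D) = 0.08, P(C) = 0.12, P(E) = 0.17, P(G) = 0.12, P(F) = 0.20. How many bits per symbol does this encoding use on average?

2.88 bits/symbol

L̄ = Σ pᵢ·ℓᵢ = 0.07·3 + 0.24·3 + 0.08·3 + 0.12·2 + 0.17·3 + 0.12·3 + 0.20·3 = 2.88 bits/symbol.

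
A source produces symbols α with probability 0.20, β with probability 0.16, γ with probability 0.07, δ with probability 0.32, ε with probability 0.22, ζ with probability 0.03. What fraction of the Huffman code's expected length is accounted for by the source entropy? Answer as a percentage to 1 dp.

Entropy H = −Σ p log₂ p ≈ 2.3143 bits.
Huffman merges: 3/100+7/100→1/10; 1/10+4/25→13/50; 1/5+11/50→21/50; 13/50+8/25→29/50; 21/50+29/50→1. L = 59/25 ≈ 2.3600.
Efficiency = H/L = 2.3143/2.3600 = 98.1%.

98.1%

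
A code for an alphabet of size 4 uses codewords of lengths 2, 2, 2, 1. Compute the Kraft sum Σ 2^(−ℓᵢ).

With common denominator 2^2 = 4: Σ 2^(−ℓᵢ) = 1/4 + 1/4 + 1/4 + 2/4 = 5/4 = 1.25.

1.25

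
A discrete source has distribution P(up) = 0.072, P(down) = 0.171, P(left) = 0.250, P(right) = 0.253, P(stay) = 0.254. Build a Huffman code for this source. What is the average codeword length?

2.243 bits/symbol

Repeatedly combine the two least-probable nodes; the expected code length is the sum of the merged weights.
merge 9/125 + 171/1000 → 243/1000
merge 243/1000 + 1/4 → 493/1000
merge 253/1000 + 127/500 → 507/1000
merge 493/1000 + 507/1000 → 1
L = 243/1000 + 493/1000 + 507/1000 + 1 = 2243/1000 = 2.243 bits/symbol.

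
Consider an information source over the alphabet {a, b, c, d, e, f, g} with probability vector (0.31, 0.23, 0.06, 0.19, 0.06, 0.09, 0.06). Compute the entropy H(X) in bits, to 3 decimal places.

2.510 bits

H = −Σ pᵢ log₂ pᵢ.
−0.31·log₂(0.31) = 0.5238
−0.23·log₂(0.23) = 0.4877
−0.06·log₂(0.06) = 0.2435
−0.19·log₂(0.19) = 0.4552
−0.06·log₂(0.06) = 0.2435
−0.09·log₂(0.09) = 0.3127
−0.06·log₂(0.06) = 0.2435
Sum ≈ 2.5099 → 2.510 bits.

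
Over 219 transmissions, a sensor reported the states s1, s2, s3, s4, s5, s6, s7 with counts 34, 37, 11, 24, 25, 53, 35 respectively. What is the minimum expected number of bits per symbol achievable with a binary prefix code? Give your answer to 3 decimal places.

Probabilities are the counts divided by 219.
Repeatedly combine the two least-probable nodes; the expected code length is the sum of the merged weights.
merge 11/219 + 8/73 → 35/219
merge 25/219 + 34/219 → 59/219
merge 35/219 + 35/219 → 70/219
merge 37/219 + 53/219 → 30/73
merge 59/219 + 70/219 → 43/73
merge 30/73 + 43/73 → 1
L = 35/219 + 59/219 + 70/219 + 30/73 + 43/73 + 1 = 602/219 ≈ 2.749 bits/symbol.

2.749 bits/symbol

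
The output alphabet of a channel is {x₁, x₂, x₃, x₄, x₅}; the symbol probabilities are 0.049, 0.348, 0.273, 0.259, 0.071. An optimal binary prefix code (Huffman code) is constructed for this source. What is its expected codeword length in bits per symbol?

2.12 bits/symbol

Repeatedly combine the two least-probable nodes; the expected code length is the sum of the merged weights.
merge 49/1000 + 71/1000 → 3/25
merge 3/25 + 259/1000 → 379/1000
merge 273/1000 + 87/250 → 621/1000
merge 379/1000 + 621/1000 → 1
L = 3/25 + 379/1000 + 621/1000 + 1 = 53/25 = 2.12 bits/symbol.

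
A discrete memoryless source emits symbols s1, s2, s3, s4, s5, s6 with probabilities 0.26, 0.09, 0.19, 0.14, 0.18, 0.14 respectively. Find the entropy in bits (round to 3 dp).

H = −Σ pᵢ log₂ pᵢ.
−0.26·log₂(0.26) = 0.5053
−0.09·log₂(0.09) = 0.3127
−0.19·log₂(0.19) = 0.4552
−0.14·log₂(0.14) = 0.3971
−0.18·log₂(0.18) = 0.4453
−0.14·log₂(0.14) = 0.3971
Sum ≈ 2.5127 → 2.513 bits.

2.513 bits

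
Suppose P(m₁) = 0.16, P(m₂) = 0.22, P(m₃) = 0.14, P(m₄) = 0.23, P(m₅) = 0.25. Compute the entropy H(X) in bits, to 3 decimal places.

H = −Σ pᵢ log₂ pᵢ.
−0.16·log₂(0.16) = 0.4230
−0.22·log₂(0.22) = 0.4806
−0.14·log₂(0.14) = 0.3971
−0.23·log₂(0.23) = 0.4877
−0.25·log₂(0.25) = 0.5000
Sum ≈ 2.2884 → 2.288 bits.

2.288 bits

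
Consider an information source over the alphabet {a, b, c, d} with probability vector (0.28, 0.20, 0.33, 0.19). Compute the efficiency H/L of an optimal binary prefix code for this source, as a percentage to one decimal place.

Entropy H = −Σ p log₂ p ≈ 1.9617 bits.
Huffman merges: 19/100+1/5→39/100; 7/25+33/100→61/100; 39/100+61/100→1. L = 2 ≈ 2.0000.
Efficiency = H/L = 1.9617/2.0000 = 98.1%.

98.1%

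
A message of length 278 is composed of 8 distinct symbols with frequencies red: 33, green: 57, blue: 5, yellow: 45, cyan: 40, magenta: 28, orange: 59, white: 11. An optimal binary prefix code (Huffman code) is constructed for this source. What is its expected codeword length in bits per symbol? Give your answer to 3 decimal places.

2.799 bits/symbol

Probabilities are the counts divided by 278.
Repeatedly combine the two least-probable nodes; the expected code length is the sum of the merged weights.
merge 5/278 + 11/278 → 8/139
merge 8/139 + 14/139 → 22/139
merge 33/278 + 20/139 → 73/278
merge 22/139 + 45/278 → 89/278
merge 57/278 + 59/278 → 58/139
merge 73/278 + 89/278 → 81/139
merge 58/139 + 81/139 → 1
L = 8/139 + 22/139 + 73/278 + 89/278 + 58/139 + 81/139 + 1 = 389/139 ≈ 2.799 bits/symbol.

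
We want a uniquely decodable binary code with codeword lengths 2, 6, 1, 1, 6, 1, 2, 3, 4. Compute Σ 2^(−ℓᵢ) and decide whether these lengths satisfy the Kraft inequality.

2.21875; no

With common denominator 2^6 = 64: Σ 2^(−ℓᵢ) = 16/64 + 1/64 + 32/64 + 32/64 + 1/64 + 32/64 + 16/64 + 8/64 + 4/64 = 142/64 = 2.21875.
Kraft's inequality requires Σ ≤ 1; here Σ = 2.21875 > 1, so no such prefix code exists.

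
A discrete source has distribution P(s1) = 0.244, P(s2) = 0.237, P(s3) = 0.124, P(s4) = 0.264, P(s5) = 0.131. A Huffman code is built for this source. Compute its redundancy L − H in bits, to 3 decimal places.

Entropy H = −Σ p log₂ p ≈ 2.2536 bits.
Huffman merges: 31/250+131/1000→51/200; 237/1000+61/250→481/1000; 51/200+33/125→519/1000; 481/1000+519/1000→1. L = 451/200 ≈ 2.2550.
L − H = 2.2550 − 2.2536 = 0.001 bits.

0.001 bits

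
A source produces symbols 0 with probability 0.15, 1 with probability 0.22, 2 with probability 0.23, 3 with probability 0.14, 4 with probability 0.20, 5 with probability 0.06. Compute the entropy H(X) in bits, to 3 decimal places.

H = −Σ pᵢ log₂ pᵢ.
−0.15·log₂(0.15) = 0.4105
−0.22·log₂(0.22) = 0.4806
−0.23·log₂(0.23) = 0.4877
−0.14·log₂(0.14) = 0.3971
−0.20·log₂(0.20) = 0.4644
−0.06·log₂(0.06) = 0.2435
Sum ≈ 2.4838 → 2.484 bits.

2.484 bits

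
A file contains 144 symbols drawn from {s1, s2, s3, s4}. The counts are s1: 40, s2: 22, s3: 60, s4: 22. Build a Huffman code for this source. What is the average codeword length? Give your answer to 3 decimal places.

Probabilities are the counts divided by 144.
Repeatedly combine the two least-probable nodes; the expected code length is the sum of the merged weights.
merge 11/72 + 11/72 → 11/36
merge 5/18 + 11/36 → 7/12
merge 5/12 + 7/12 → 1
L = 11/36 + 7/12 + 1 = 17/9 ≈ 1.889 bits/symbol.

1.889 bits/symbol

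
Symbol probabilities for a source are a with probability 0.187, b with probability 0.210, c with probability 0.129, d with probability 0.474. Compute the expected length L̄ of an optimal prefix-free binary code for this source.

Repeatedly combine the two least-probable nodes; the expected code length is the sum of the merged weights.
merge 129/1000 + 187/1000 → 79/250
merge 21/100 + 79/250 → 263/500
merge 237/500 + 263/500 → 1
L = 79/250 + 263/500 + 1 = 921/500 = 1.842 bits/symbol.

1.842 bits/symbol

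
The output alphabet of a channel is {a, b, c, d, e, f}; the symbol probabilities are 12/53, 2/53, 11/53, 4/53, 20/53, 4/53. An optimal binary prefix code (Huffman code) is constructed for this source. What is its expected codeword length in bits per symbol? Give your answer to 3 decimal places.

2.302 bits/symbol

Repeatedly combine the two least-probable nodes; the expected code length is the sum of the merged weights.
merge 2/53 + 4/53 → 6/53
merge 4/53 + 6/53 → 10/53
merge 10/53 + 11/53 → 21/53
merge 12/53 + 20/53 → 32/53
merge 21/53 + 32/53 → 1
L = 6/53 + 10/53 + 21/53 + 32/53 + 1 = 122/53 ≈ 2.302 bits/symbol.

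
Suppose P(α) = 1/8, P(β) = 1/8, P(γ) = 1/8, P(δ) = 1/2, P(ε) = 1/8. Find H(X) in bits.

2 bits

Each probability is a power of 1/2, so log₂(1/p) is an integer.
H = Σ p·log₂(1/p) = 1/8·3 + 1/8·3 + 1/8·3 + 1/2·1 + 1/8·3 = 2 bits.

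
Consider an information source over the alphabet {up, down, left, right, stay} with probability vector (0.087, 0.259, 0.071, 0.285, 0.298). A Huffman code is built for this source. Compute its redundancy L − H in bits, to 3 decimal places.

0.039 bits

Entropy H = −Σ p log₂ p ≈ 2.1188 bits.
Huffman merges: 71/1000+87/1000→79/500; 79/500+259/1000→417/1000; 57/200+149/500→583/1000; 417/1000+583/1000→1. L = 1079/500 ≈ 2.1580.
L − H = 2.1580 − 2.1188 = 0.039 bits.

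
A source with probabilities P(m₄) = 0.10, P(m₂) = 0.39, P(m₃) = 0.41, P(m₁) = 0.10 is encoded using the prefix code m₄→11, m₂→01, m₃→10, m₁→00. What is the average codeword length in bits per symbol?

L̄ = Σ pᵢ·ℓᵢ = 0.10·2 + 0.39·2 + 0.41·2 + 0.10·2 = 2 bits/symbol.

2 bits/symbol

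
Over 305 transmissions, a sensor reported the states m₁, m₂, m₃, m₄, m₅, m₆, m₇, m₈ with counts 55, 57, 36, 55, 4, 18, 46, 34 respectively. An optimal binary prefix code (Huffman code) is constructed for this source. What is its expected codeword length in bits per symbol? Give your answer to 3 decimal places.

Probabilities are the counts divided by 305.
Repeatedly combine the two least-probable nodes; the expected code length is the sum of the merged weights.
merge 4/305 + 18/305 → 22/305
merge 22/305 + 34/305 → 56/305
merge 36/305 + 46/305 → 82/305
merge 11/61 + 11/61 → 22/61
merge 56/305 + 57/305 → 113/305
merge 82/305 + 22/61 → 192/305
merge 113/305 + 192/305 → 1
L = 22/305 + 56/305 + 82/305 + 22/61 + 113/305 + 192/305 + 1 = 176/61 ≈ 2.885 bits/symbol.

2.885 bits/symbol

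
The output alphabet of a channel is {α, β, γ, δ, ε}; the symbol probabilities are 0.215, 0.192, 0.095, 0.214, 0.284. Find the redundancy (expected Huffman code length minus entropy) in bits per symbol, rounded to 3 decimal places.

Entropy H = −Σ p log₂ p ≈ 2.2483 bits.
Huffman merges: 19/200+24/125→287/1000; 107/500+43/200→429/1000; 71/250+287/1000→571/1000; 429/1000+571/1000→1. L = 2287/1000 ≈ 2.2870.
L − H = 2.2870 − 2.2483 = 0.039 bits.

0.039 bits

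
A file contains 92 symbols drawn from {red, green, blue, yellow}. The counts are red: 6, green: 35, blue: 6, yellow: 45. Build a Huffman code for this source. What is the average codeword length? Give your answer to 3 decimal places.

1.641 bits/symbol

Probabilities are the counts divided by 92.
Repeatedly combine the two least-probable nodes; the expected code length is the sum of the merged weights.
merge 3/46 + 3/46 → 3/23
merge 3/23 + 35/92 → 47/92
merge 45/92 + 47/92 → 1
L = 3/23 + 47/92 + 1 = 151/92 ≈ 1.641 bits/symbol.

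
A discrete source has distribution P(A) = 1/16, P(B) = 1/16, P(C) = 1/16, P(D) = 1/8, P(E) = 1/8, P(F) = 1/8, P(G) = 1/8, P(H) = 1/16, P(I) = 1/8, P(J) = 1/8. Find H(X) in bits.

3.25 bits

Each probability is a power of 1/2, so log₂(1/p) is an integer.
H = Σ p·log₂(1/p) = 1/16·4 + 1/16·4 + 1/16·4 + 1/8·3 + 1/8·3 + 1/8·3 + 1/8·3 + 1/16·4 + 1/8·3 + 1/8·3 = 3.25 bits.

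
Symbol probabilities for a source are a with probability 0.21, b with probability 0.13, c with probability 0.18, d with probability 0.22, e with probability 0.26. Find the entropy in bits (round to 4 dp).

2.2866 bits

H = −Σ pᵢ log₂ pᵢ.
−0.21·log₂(0.21) = 0.4728
−0.13·log₂(0.13) = 0.3826
−0.18·log₂(0.18) = 0.4453
−0.22·log₂(0.22) = 0.4806
−0.26·log₂(0.26) = 0.5053
Sum ≈ 2.2866 → 2.2866 bits.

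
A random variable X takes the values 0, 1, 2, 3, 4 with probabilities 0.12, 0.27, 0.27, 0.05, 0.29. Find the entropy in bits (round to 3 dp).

H = −Σ pᵢ log₂ pᵢ.
−0.12·log₂(0.12) = 0.3671
−0.27·log₂(0.27) = 0.5100
−0.27·log₂(0.27) = 0.5100
−0.05·log₂(0.05) = 0.2161
−0.29·log₂(0.29) = 0.5179
Sum ≈ 2.1211 → 2.121 bits.

2.121 bits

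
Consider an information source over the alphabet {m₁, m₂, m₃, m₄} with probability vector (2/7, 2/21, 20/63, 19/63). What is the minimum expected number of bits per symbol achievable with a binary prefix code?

Repeatedly combine the two least-probable nodes; the expected code length is the sum of the merged weights.
merge 2/21 + 2/7 → 8/21
merge 19/63 + 20/63 → 13/21
merge 8/21 + 13/21 → 1
L = 8/21 + 13/21 + 1 = 2 bits/symbol.

2 bits/symbol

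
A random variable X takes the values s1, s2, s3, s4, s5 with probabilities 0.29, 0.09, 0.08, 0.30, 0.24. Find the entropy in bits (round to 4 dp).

H = −Σ pᵢ log₂ pᵢ.
−0.29·log₂(0.29) = 0.5179
−0.09·log₂(0.09) = 0.3127
−0.08·log₂(0.08) = 0.2915
−0.30·log₂(0.30) = 0.5211
−0.24·log₂(0.24) = 0.4941
Sum ≈ 2.1373 → 2.1373 bits.

2.1373 bits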